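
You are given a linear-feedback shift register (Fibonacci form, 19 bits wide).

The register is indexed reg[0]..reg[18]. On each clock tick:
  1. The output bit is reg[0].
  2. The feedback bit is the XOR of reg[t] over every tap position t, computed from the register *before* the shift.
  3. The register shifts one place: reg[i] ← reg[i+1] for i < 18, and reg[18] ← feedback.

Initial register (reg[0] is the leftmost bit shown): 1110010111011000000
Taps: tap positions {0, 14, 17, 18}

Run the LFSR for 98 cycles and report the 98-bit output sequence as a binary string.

step | reg (before) | out | fb
   0 | 1110010111011000000 | 1 | 1
   1 | 1100101110110000001 | 1 | 0
   2 | 1001011101100000010 | 1 | 0
   3 | 0010111011000000100 | 0 | 0
   4 | 0101110110000001000 | 0 | 0
   5 | 1011101100000010000 | 1 | 0
   6 | 0111011000000100000 | 0 | 0
   7 | 1110110000001000000 | 1 | 1
   8 | 1101100000010000001 | 1 | 0
   9 | 1011000000100000010 | 1 | 0
  10 | 0110000001000000100 | 0 | 0
  11 | 1100000010000001000 | 1 | 1
  12 | 1000000100000010001 | 1 | 1
  13 | 0000001000000100011 | 0 | 0
  14 | 0000010000001000110 | 0 | 1
  15 | 0000100000010001101 | 0 | 1
  16 | 0001000000100011011 | 0 | 1
  17 | 0010000001000110111 | 0 | 1
  18 | 0100000010001101111 | 0 | 0
  19 | 1000000100011011110 | 1 | 1
  20 | 0000001000110111101 | 0 | 0
  21 | 0000010001101111010 | 0 | 0
  22 | 0000100011011110100 | 0 | 1
  23 | 0001000110111101001 | 0 | 1
  24 | 0010001101111010011 | 0 | 1
  25 | 0100011011110100111 | 0 | 0
  26 | 1000110111101001110 | 1 | 0
  27 | 0001101111010011100 | 0 | 1
  28 | 0011011110100111001 | 0 | 0
  29 | 0110111101001110010 | 0 | 0
  30 | 1101111010011100100 | 1 | 1
  31 | 1011110100111001001 | 1 | 0
  32 | 0111101001110010010 | 0 | 0
  33 | 1111010011100100100 | 1 | 1
  34 | 1110100111001001001 | 1 | 0
  35 | 1101001110010010010 | 1 | 1
  36 | 1010011100100100101 | 1 | 0
  37 | 0100111001001001010 | 0 | 1
  38 | 1001110010010010101 | 1 | 1
  39 | 0011100100100101011 | 0 | 0
  40 | 0111001001001010110 | 0 | 0
  41 | 1110010010010101100 | 1 | 1
  42 | 1100100100101011001 | 1 | 1
  43 | 1001001001010110011 | 1 | 0
  44 | 0010010010101100110 | 0 | 1
  45 | 0100100101011001101 | 0 | 1
  46 | 1001001010110011011 | 1 | 0
  47 | 0010010101100110110 | 0 | 0
  48 | 0100101011001101100 | 0 | 0
  49 | 1001010110011011000 | 1 | 0
  50 | 0010101100110110000 | 0 | 1
  51 | 0101011001101100001 | 0 | 1
  52 | 1010110011011000011 | 1 | 1
  53 | 0101100110110000111 | 0 | 0
  54 | 1011001101100001110 | 1 | 0
  55 | 0110011011000011100 | 0 | 1
  56 | 1100110110000111001 | 1 | 1
  57 | 1001101100001110011 | 1 | 0
  58 | 0011011000011100110 | 0 | 1
  59 | 0110110000111001101 | 0 | 1
  60 | 1101100001110011011 | 1 | 0
  61 | 1011000011100110110 | 1 | 1
  62 | 0110000111001101101 | 0 | 1
  63 | 1100001110011011011 | 1 | 0
  64 | 1000011100110110110 | 1 | 1
  65 | 0000111001101101101 | 0 | 1
  66 | 0001110011011011011 | 0 | 1
  67 | 0011100110110110111 | 0 | 1
  68 | 0111001101101101111 | 0 | 0
  69 | 1110011011011011110 | 1 | 1
  70 | 1100110110110111101 | 1 | 1
  71 | 1001101101101111011 | 1 | 0
  72 | 0011011011011110110 | 0 | 0
  73 | 0110110110111101100 | 0 | 0
  74 | 1101101101111011000 | 1 | 0
  75 | 1011011011110110000 | 1 | 0
  76 | 0110110111101100000 | 0 | 0
  77 | 1101101111011000000 | 1 | 1
  78 | 1011011110110000001 | 1 | 0
  79 | 0110111101100000010 | 0 | 1
  80 | 1101111011000000101 | 1 | 0
  81 | 1011110110000001010 | 1 | 0
  82 | 0111101100000010100 | 0 | 1
  83 | 1111011000000101001 | 1 | 0
  84 | 1110110000001010010 | 1 | 1
  85 | 1101100000010100101 | 1 | 0
  86 | 1011000000101001010 | 1 | 0
  87 | 0110000001010010100 | 0 | 1
  88 | 1100000010100101001 | 1 | 0
  89 | 1000000101001010010 | 1 | 1
  90 | 0000001010010100101 | 0 | 1
  91 | 0000010100101001011 | 0 | 0
  92 | 0000101001010010110 | 0 | 0
  93 | 0001010010100101100 | 0 | 0
  94 | 0010100101001011000 | 0 | 1
  95 | 0101001010010110001 | 0 | 0
  96 | 1010010100101100010 | 1 | 0
  97 | 0100101001011000100 | 0 | 0

11100101110110000001000000100011011110100111001001001010110011011000011100110110110111101100000010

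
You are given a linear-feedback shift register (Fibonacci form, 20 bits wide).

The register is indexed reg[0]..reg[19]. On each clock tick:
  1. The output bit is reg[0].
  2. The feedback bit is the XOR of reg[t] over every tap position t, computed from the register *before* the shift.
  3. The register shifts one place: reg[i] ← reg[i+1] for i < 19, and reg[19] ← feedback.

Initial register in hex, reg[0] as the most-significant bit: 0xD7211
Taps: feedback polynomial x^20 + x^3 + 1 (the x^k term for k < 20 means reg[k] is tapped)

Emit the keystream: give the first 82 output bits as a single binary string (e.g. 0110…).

k : reg_k → out_k, fb_k
0: 11010111001000010001 → 1, fb=0
1: 10101110010000100010 → 1, fb=1
2: 01011100100001000101 → 0, fb=1
3: 10111001000010001011 → 1, fb=0
4: 01110010000100010110 → 0, fb=1
5: 11100100001000101101 → 1, fb=1
6: 11001000010001011011 → 1, fb=1
7: 10010000100010110111 → 1, fb=0
8: 00100001000101101110 → 0, fb=0
9: 01000010001011011100 → 0, fb=0
10: 10000100010110111000 → 1, fb=1
11: 00001000101101110001 → 0, fb=0
12: 00010001011011100010 → 0, fb=1
13: 00100010110111000101 → 0, fb=0
14: 01000101101110001010 → 0, fb=0
15: 10001011011100010100 → 1, fb=1
16: 00010110111000101001 → 0, fb=1
17: 00101101110001010011 → 0, fb=0
18: 01011011100010100110 → 0, fb=1
19: 10110111000101001101 → 1, fb=0
20: 01101110001010011010 → 0, fb=0
21: 11011100010100110100 → 1, fb=0
22: 10111000101001101000 → 1, fb=0
23: 01110001010011010000 → 0, fb=1
24: 11100010100110100001 → 1, fb=1
25: 11000101001101000011 → 1, fb=1
26: 10001010011010000111 → 1, fb=1
27: 00010100110100001111 → 0, fb=1
28: 00101001101000011111 → 0, fb=0
29: 01010011010000111110 → 0, fb=1
30: 10100110100001111101 → 1, fb=1
31: 01001101000011111011 → 0, fb=0
32: 10011010000111110110 → 1, fb=0
33: 00110100001111101100 → 0, fb=1
34: 01101000011111011001 → 0, fb=0
35: 11010000111110110010 → 1, fb=0
36: 10100001111101100100 → 1, fb=1
37: 01000011111011001001 → 0, fb=0
38: 10000111110110010010 → 1, fb=1
39: 00001111101100100101 → 0, fb=0
40: 00011111011001001010 → 0, fb=1
41: 00111110110010010101 → 0, fb=1
42: 01111101100100101011 → 0, fb=1
43: 11111011001001010111 → 1, fb=0
44: 11110110010010101110 → 1, fb=0
45: 11101100100101011100 → 1, fb=1
46: 11011001001010111001 → 1, fb=0
47: 10110010010101110010 → 1, fb=0
48: 01100100101011100100 → 0, fb=0
49: 11001001010111001000 → 1, fb=1
50: 10010010101110010001 → 1, fb=0
51: 00100101011100100010 → 0, fb=0
52: 01001010111001000100 → 0, fb=0
53: 10010101110010001000 → 1, fb=0
54: 00101011100100010000 → 0, fb=0
55: 01010111001000100000 → 0, fb=1
56: 10101110010001000001 → 1, fb=1
57: 01011100100010000011 → 0, fb=1
58: 10111001000100000111 → 1, fb=0
59: 01110010001000001110 → 0, fb=1
60: 11100100010000011101 → 1, fb=1
61: 11001000100000111011 → 1, fb=1
62: 10010001000001110111 → 1, fb=0
63: 00100010000011101110 → 0, fb=0
64: 01000100000111011100 → 0, fb=0
65: 10001000001110111000 → 1, fb=1
66: 00010000011101110001 → 0, fb=1
67: 00100000111011100011 → 0, fb=0
68: 01000001110111000110 → 0, fb=0
69: 10000011101110001100 → 1, fb=1
70: 00000111011100011001 → 0, fb=0
71: 00001110111000110010 → 0, fb=0
72: 00011101110001100100 → 0, fb=1
73: 00111011100011001001 → 0, fb=1
74: 01110111000110010011 → 0, fb=1
75: 11101110001100100111 → 1, fb=1
76: 11011100011001001111 → 1, fb=0
77: 10111000110010011110 → 1, fb=0
78: 01110001100100111100 → 0, fb=1
79: 11100011001001111001 → 1, fb=1
80: 11000110010011110011 → 1, fb=1
81: 10001100100111100111 → 1, fb=1

1101011100100001000101101110001010011010000111110110010010101110010001000001110111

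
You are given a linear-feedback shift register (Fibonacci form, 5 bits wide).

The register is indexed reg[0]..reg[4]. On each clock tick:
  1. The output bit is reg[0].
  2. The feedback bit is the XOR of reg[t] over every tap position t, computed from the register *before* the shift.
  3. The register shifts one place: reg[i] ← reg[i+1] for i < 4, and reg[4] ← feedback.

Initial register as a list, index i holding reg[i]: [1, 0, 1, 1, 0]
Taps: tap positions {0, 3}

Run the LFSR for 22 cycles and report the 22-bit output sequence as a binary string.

k : reg_k → out_k, fb_k
0: 10110 → 1, fb=0
1: 01100 → 0, fb=0
2: 11000 → 1, fb=1
3: 10001 → 1, fb=1
4: 00011 → 0, fb=1
5: 00111 → 0, fb=1
6: 01111 → 0, fb=1
7: 11111 → 1, fb=0
8: 11110 → 1, fb=0
9: 11100 → 1, fb=1
10: 11001 → 1, fb=1
11: 10011 → 1, fb=0
12: 00110 → 0, fb=1
13: 01101 → 0, fb=0
14: 11010 → 1, fb=0
15: 10100 → 1, fb=1
16: 01001 → 0, fb=0
17: 10010 → 1, fb=0
18: 00100 → 0, fb=0
19: 01000 → 0, fb=0
20: 10000 → 1, fb=1
21: 00001 → 0, fb=0

1011000111110011010010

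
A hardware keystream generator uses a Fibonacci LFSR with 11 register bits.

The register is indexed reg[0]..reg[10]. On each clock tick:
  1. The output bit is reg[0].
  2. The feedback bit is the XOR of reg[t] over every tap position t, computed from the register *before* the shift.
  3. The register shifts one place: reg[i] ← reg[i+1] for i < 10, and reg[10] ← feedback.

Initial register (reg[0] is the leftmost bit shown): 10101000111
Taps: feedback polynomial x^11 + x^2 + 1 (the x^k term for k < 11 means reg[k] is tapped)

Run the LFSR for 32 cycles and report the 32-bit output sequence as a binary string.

10101000111000010110110010011011

k : reg_k → out_k, fb_k
0: 10101000111 → 1, fb=0
1: 01010001110 → 0, fb=0
2: 10100011100 → 1, fb=0
3: 01000111000 → 0, fb=0
4: 10001110000 → 1, fb=1
5: 00011100001 → 0, fb=0
6: 00111000010 → 0, fb=1
7: 01110000101 → 0, fb=1
8: 11100001011 → 1, fb=0
9: 11000010110 → 1, fb=1
10: 10000101101 → 1, fb=1
11: 00001011011 → 0, fb=0
12: 00010110110 → 0, fb=0
13: 00101101100 → 0, fb=1
14: 01011011001 → 0, fb=0
15: 10110110010 → 1, fb=0
16: 01101100100 → 0, fb=1
17: 11011001001 → 1, fb=1
18: 10110010011 → 1, fb=0
19: 01100100110 → 0, fb=1
20: 11001001101 → 1, fb=1
21: 10010011011 → 1, fb=1
22: 00100110111 → 0, fb=1
23: 01001101111 → 0, fb=0
24: 10011011110 → 1, fb=1
25: 00110111101 → 0, fb=1
26: 01101111011 → 0, fb=1
27: 11011110111 → 1, fb=1
28: 10111101111 → 1, fb=0
29: 01111011110 → 0, fb=1
30: 11110111101 → 1, fb=0
31: 11101111010 → 1, fb=0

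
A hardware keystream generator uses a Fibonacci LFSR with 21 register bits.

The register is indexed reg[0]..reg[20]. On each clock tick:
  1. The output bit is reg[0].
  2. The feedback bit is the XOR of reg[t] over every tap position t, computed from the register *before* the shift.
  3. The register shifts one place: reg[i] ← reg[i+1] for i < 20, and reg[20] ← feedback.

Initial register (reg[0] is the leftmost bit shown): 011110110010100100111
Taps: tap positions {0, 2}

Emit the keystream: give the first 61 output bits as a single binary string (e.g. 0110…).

0111101100101001001111001011110001101110011100100110111010111

step | reg (before) | out | fb
   0 | 011110110010100100111 | 0 | 1
   1 | 111101100101001001111 | 1 | 0
   2 | 111011001010010011110 | 1 | 0
   3 | 110110010100100111100 | 1 | 1
   4 | 101100101001001111001 | 1 | 0
   5 | 011001010010011110010 | 0 | 1
   6 | 110010100100111100101 | 1 | 1
   7 | 100101001001111001011 | 1 | 1
   8 | 001010010011110010111 | 0 | 1
   9 | 010100100111100101111 | 0 | 0
  10 | 101001001111001011110 | 1 | 0
  11 | 010010011110010111100 | 0 | 0
  12 | 100100111100101111000 | 1 | 1
  13 | 001001111001011110001 | 0 | 1
  14 | 010011110010111100011 | 0 | 0
  15 | 100111100101111000110 | 1 | 1
  16 | 001111001011110001101 | 0 | 1
  17 | 011110010111100011011 | 0 | 1
  18 | 111100101111000110111 | 1 | 0
  19 | 111001011110001101110 | 1 | 0
  20 | 110010111100011011100 | 1 | 1
  21 | 100101111000110111001 | 1 | 1
  22 | 001011110001101110011 | 0 | 1
  23 | 010111100011011100111 | 0 | 0
  24 | 101111000110111001110 | 1 | 0
  25 | 011110001101110011100 | 0 | 1
  26 | 111100011011100111001 | 1 | 0
  27 | 111000110111001110010 | 1 | 0
  28 | 110001101110011100100 | 1 | 1
  29 | 100011011100111001001 | 1 | 1
  30 | 000110111001110010011 | 0 | 0
  31 | 001101110011100100110 | 0 | 1
  32 | 011011100111001001101 | 0 | 1
  33 | 110111001110010011011 | 1 | 1
  34 | 101110011100100110111 | 1 | 0
  35 | 011100111001001101110 | 0 | 1
  36 | 111001110010011011101 | 1 | 0
  37 | 110011100100110111010 | 1 | 1
  38 | 100111001001101110101 | 1 | 1
  39 | 001110010011011101011 | 0 | 1
  40 | 011100100110111010111 | 0 | 1
  41 | 111001001101110101111 | 1 | 0
  42 | 110010011011101011110 | 1 | 1
  43 | 100100110111010111101 | 1 | 1
  44 | 001001101110101111011 | 0 | 1
  45 | 010011011101011110111 | 0 | 0
  46 | 100110111010111101110 | 1 | 1
  47 | 001101110101111011101 | 0 | 1
  48 | 011011101011110111011 | 0 | 1
  49 | 110111010111101110111 | 1 | 1
  50 | 101110101111011101111 | 1 | 0
  51 | 011101011110111011110 | 0 | 1
  52 | 111010111101110111101 | 1 | 0
  53 | 110101111011101111010 | 1 | 1
  54 | 101011110111011110101 | 1 | 0
  55 | 010111101110111101010 | 0 | 0
  56 | 101111011101111010100 | 1 | 0
  57 | 011110111011110101000 | 0 | 1
  58 | 111101110111101010001 | 1 | 0
  59 | 111011101111010100010 | 1 | 0
  60 | 110111011110101000100 | 1 | 1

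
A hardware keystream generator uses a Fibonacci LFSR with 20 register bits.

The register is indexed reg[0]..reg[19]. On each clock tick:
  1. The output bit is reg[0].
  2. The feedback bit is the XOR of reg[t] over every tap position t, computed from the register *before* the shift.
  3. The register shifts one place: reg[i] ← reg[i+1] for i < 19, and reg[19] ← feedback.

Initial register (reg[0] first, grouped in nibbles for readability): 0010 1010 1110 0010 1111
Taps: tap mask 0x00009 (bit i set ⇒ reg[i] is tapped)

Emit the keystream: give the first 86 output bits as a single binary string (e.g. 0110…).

step | reg (before) | out | fb
   0 | 00101010111000101111 | 0 | 0
   1 | 01010101110001011110 | 0 | 1
   2 | 10101011100010111101 | 1 | 1
   3 | 01010111000101111011 | 0 | 1
   4 | 10101110001011110111 | 1 | 1
   5 | 01011100010111101111 | 0 | 1
   6 | 10111000101111011111 | 1 | 0
   7 | 01110001011110111110 | 0 | 1
   8 | 11100010111101111101 | 1 | 1
   9 | 11000101111011111011 | 1 | 1
  10 | 10001011110111110111 | 1 | 1
  11 | 00010111101111101111 | 0 | 1
  12 | 00101111011111011111 | 0 | 0
  13 | 01011110111110111110 | 0 | 1
  14 | 10111101111101111101 | 1 | 0
  15 | 01111011111011111010 | 0 | 1
  16 | 11110111110111110101 | 1 | 0
  17 | 11101111101111101010 | 1 | 1
  18 | 11011111011111010101 | 1 | 0
  19 | 10111110111110101010 | 1 | 0
  20 | 01111101111101010100 | 0 | 1
  21 | 11111011111010101001 | 1 | 0
  22 | 11110111110101010010 | 1 | 0
  23 | 11101111101010100100 | 1 | 1
  24 | 11011111010101001001 | 1 | 0
  25 | 10111110101010010010 | 1 | 0
  26 | 01111101010100100100 | 0 | 1
  27 | 11111010101001001001 | 1 | 0
  28 | 11110101010010010010 | 1 | 0
  29 | 11101010100100100100 | 1 | 1
  30 | 11010101001001001001 | 1 | 0
  31 | 10101010010010010010 | 1 | 1
  32 | 01010100100100100101 | 0 | 1
  33 | 10101001001001001011 | 1 | 1
  34 | 01010010010010010111 | 0 | 1
  35 | 10100100100100101111 | 1 | 1
  36 | 01001001001001011111 | 0 | 0
  37 | 10010010010010111110 | 1 | 0
  38 | 00100100100101111100 | 0 | 0
  39 | 01001001001011111000 | 0 | 0
  40 | 10010010010111110000 | 1 | 0
  41 | 00100100101111100000 | 0 | 0
  42 | 01001001011111000000 | 0 | 0
  43 | 10010010111110000000 | 1 | 0
  44 | 00100101111100000000 | 0 | 0
  45 | 01001011111000000000 | 0 | 0
  46 | 10010111110000000000 | 1 | 0
  47 | 00101111100000000000 | 0 | 0
  48 | 01011111000000000000 | 0 | 1
  49 | 10111110000000000001 | 1 | 0
  50 | 01111100000000000010 | 0 | 1
  51 | 11111000000000000101 | 1 | 0
  52 | 11110000000000001010 | 1 | 0
  53 | 11100000000000010100 | 1 | 1
  54 | 11000000000000101001 | 1 | 1
  55 | 10000000000001010011 | 1 | 1
  56 | 00000000000010100111 | 0 | 0
  57 | 00000000000101001110 | 0 | 0
  58 | 00000000001010011100 | 0 | 0
  59 | 00000000010100111000 | 0 | 0
  60 | 00000000101001110000 | 0 | 0
  61 | 00000001010011100000 | 0 | 0
  62 | 00000010100111000000 | 0 | 0
  63 | 00000101001110000000 | 0 | 0
  64 | 00001010011100000000 | 0 | 0
  65 | 00010100111000000000 | 0 | 1
  66 | 00101001110000000001 | 0 | 0
  67 | 01010011100000000010 | 0 | 1
  68 | 10100111000000000101 | 1 | 1
  69 | 01001110000000001011 | 0 | 0
  70 | 10011100000000010110 | 1 | 0
  71 | 00111000000000101100 | 0 | 1
  72 | 01110000000001011001 | 0 | 1
  73 | 11100000000010110011 | 1 | 1
  74 | 11000000000101100111 | 1 | 1
  75 | 10000000001011001111 | 1 | 1
  76 | 00000000010110011111 | 0 | 0
  77 | 00000000101100111110 | 0 | 0
  78 | 00000001011001111100 | 0 | 0
  79 | 00000010110011111000 | 0 | 0
  80 | 00000101100111110000 | 0 | 0
  81 | 00001011001111100000 | 0 | 0
  82 | 00010110011111000000 | 0 | 1
  83 | 00101100111110000001 | 0 | 0
  84 | 01011001111100000010 | 0 | 1
  85 | 10110011111000000101 | 1 | 0

00101010111000101111011111011111010101001001001001011111000000000000101001110000000001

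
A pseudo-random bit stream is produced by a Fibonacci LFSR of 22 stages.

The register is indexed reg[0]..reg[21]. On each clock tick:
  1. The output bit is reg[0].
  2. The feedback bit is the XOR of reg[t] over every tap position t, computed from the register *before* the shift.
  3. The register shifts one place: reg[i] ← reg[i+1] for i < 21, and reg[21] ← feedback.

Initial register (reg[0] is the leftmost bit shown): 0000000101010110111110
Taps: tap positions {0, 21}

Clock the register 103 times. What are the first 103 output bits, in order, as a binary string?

step | reg (before) | out | fb
   0 | 0000000101010110111110 | 0 | 0
   1 | 0000001010101101111100 | 0 | 0
   2 | 0000010101011011111000 | 0 | 0
   3 | 0000101010110111110000 | 0 | 0
   4 | 0001010101101111100000 | 0 | 0
   5 | 0010101011011111000000 | 0 | 0
   6 | 0101010110111110000000 | 0 | 0
   7 | 1010101101111100000000 | 1 | 1
   8 | 0101011011111000000001 | 0 | 1
   9 | 1010110111110000000011 | 1 | 0
  10 | 0101101111100000000110 | 0 | 0
  11 | 1011011111000000001100 | 1 | 1
  12 | 0110111110000000011001 | 0 | 1
  13 | 1101111100000000110011 | 1 | 0
  14 | 1011111000000001100110 | 1 | 1
  15 | 0111110000000011001101 | 0 | 1
  16 | 1111100000000110011011 | 1 | 0
  17 | 1111000000001100110110 | 1 | 1
  18 | 1110000000011001101101 | 1 | 0
  19 | 1100000000110011011010 | 1 | 1
  20 | 1000000001100110110101 | 1 | 0
  21 | 0000000011001101101010 | 0 | 0
  22 | 0000000110011011010100 | 0 | 0
  23 | 0000001100110110101000 | 0 | 0
  24 | 0000011001101101010000 | 0 | 0
  25 | 0000110011011010100000 | 0 | 0
  26 | 0001100110110101000000 | 0 | 0
  27 | 0011001101101010000000 | 0 | 0
  28 | 0110011011010100000000 | 0 | 0
  29 | 1100110110101000000000 | 1 | 1
  30 | 1001101101010000000001 | 1 | 0
  31 | 0011011010100000000010 | 0 | 0
  32 | 0110110101000000000100 | 0 | 0
  33 | 1101101010000000001000 | 1 | 1
  34 | 1011010100000000010001 | 1 | 0
  35 | 0110101000000000100010 | 0 | 0
  36 | 1101010000000001000100 | 1 | 1
  37 | 1010100000000010001001 | 1 | 0
  38 | 0101000000000100010010 | 0 | 0
  39 | 1010000000001000100100 | 1 | 1
  40 | 0100000000010001001001 | 0 | 1
  41 | 1000000000100010010011 | 1 | 0
  42 | 0000000001000100100110 | 0 | 0
  43 | 0000000010001001001100 | 0 | 0
  44 | 0000000100010010011000 | 0 | 0
  45 | 0000001000100100110000 | 0 | 0
  46 | 0000010001001001100000 | 0 | 0
  47 | 0000100010010011000000 | 0 | 0
  48 | 0001000100100110000000 | 0 | 0
  49 | 0010001001001100000000 | 0 | 0
  50 | 0100010010011000000000 | 0 | 0
  51 | 1000100100110000000000 | 1 | 1
  52 | 0001001001100000000001 | 0 | 1
  53 | 0010010011000000000011 | 0 | 1
  54 | 0100100110000000000111 | 0 | 1
  55 | 1001001100000000001111 | 1 | 0
  56 | 0010011000000000011110 | 0 | 0
  57 | 0100110000000000111100 | 0 | 0
  58 | 1001100000000001111000 | 1 | 1
  59 | 0011000000000011110001 | 0 | 1
  60 | 0110000000000111100011 | 0 | 1
  61 | 1100000000001111000111 | 1 | 0
  62 | 1000000000011110001110 | 1 | 1
  63 | 0000000000111100011101 | 0 | 1
  64 | 0000000001111000111011 | 0 | 1
  65 | 0000000011110001110111 | 0 | 1
  66 | 0000000111100011101111 | 0 | 1
  67 | 0000001111000111011111 | 0 | 1
  68 | 0000011110001110111111 | 0 | 1
  69 | 0000111100011101111111 | 0 | 1
  70 | 0001111000111011111111 | 0 | 1
  71 | 0011110001110111111111 | 0 | 1
  72 | 0111100011101111111111 | 0 | 1
  73 | 1111000111011111111111 | 1 | 0
  74 | 1110001110111111111110 | 1 | 1
  75 | 1100011101111111111101 | 1 | 0
  76 | 1000111011111111111010 | 1 | 1
  77 | 0001110111111111110101 | 0 | 1
  78 | 0011101111111111101011 | 0 | 1
  79 | 0111011111111111010111 | 0 | 1
  80 | 1110111111111110101111 | 1 | 0
  81 | 1101111111111101011110 | 1 | 1
  82 | 1011111111111010111101 | 1 | 0
  83 | 0111111111110101111010 | 0 | 0
  84 | 1111111111101011110100 | 1 | 1
  85 | 1111111111010111101001 | 1 | 0
  86 | 1111111110101111010010 | 1 | 1
  87 | 1111111101011110100101 | 1 | 0
  88 | 1111111010111101001010 | 1 | 1
  89 | 1111110101111010010101 | 1 | 0
  90 | 1111101011110100101010 | 1 | 1
  91 | 1111010111101001010101 | 1 | 0
  92 | 1110101111010010101010 | 1 | 1
  93 | 1101011110100101010101 | 1 | 0
  94 | 1010111101001010101010 | 1 | 1
  95 | 0101111010010101010101 | 0 | 1
  96 | 1011110100101010101011 | 1 | 0
  97 | 0111101001010101010110 | 0 | 0
  98 | 1111010010101010101100 | 1 | 1
  99 | 1110100101010101011001 | 1 | 0
 100 | 1101001010101010110010 | 1 | 1
 101 | 1010010101010101100101 | 1 | 0
 102 | 0100101010101011001010 | 0 | 0

0000000101010110111110000000011001101101010000000001000100100110000000000111100011101111111111101011110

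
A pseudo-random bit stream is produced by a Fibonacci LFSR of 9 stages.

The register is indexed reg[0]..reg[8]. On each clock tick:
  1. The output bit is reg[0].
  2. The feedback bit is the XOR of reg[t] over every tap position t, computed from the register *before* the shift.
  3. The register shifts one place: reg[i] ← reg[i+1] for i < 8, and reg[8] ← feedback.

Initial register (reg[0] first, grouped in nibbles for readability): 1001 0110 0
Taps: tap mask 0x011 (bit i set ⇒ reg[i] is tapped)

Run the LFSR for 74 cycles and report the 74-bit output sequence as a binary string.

10010110011110001111101110100000110101101101110110000010110101111101010101

k : reg_k → out_k, fb_k
0: 100101100 → 1, fb=1
1: 001011001 → 0, fb=1
2: 010110011 → 0, fb=1
3: 101100111 → 1, fb=1
4: 011001111 → 0, fb=0
5: 110011110 → 1, fb=0
6: 100111100 → 1, fb=0
7: 001111000 → 0, fb=1
8: 011110001 → 0, fb=1
9: 111100011 → 1, fb=1
10: 111000111 → 1, fb=1
11: 110001111 → 1, fb=1
12: 100011111 → 1, fb=0
13: 000111110 → 0, fb=1
14: 001111101 → 0, fb=1
15: 011111011 → 0, fb=1
16: 111110111 → 1, fb=0
17: 111101110 → 1, fb=1
18: 111011101 → 1, fb=0
19: 110111010 → 1, fb=0
20: 101110100 → 1, fb=0
21: 011101000 → 0, fb=0
22: 111010000 → 1, fb=0
23: 110100000 → 1, fb=1
24: 101000001 → 1, fb=1
25: 010000011 → 0, fb=0
26: 100000110 → 1, fb=1
27: 000001101 → 0, fb=0
28: 000011010 → 0, fb=1
29: 000110101 → 0, fb=1
30: 001101011 → 0, fb=0
31: 011010110 → 0, fb=1
32: 110101101 → 1, fb=1
33: 101011011 → 1, fb=0
34: 010110110 → 0, fb=1
35: 101101101 → 1, fb=1
36: 011011011 → 0, fb=1
37: 110110111 → 1, fb=0
38: 101101110 → 1, fb=1
39: 011011101 → 0, fb=1
40: 110111011 → 1, fb=0
41: 101110110 → 1, fb=0
42: 011101100 → 0, fb=0
43: 111011000 → 1, fb=0
44: 110110000 → 1, fb=0
45: 101100000 → 1, fb=1
46: 011000001 → 0, fb=0
47: 110000010 → 1, fb=1
48: 100000101 → 1, fb=1
49: 000001011 → 0, fb=0
50: 000010110 → 0, fb=1
51: 000101101 → 0, fb=0
52: 001011010 → 0, fb=1
53: 010110101 → 0, fb=1
54: 101101011 → 1, fb=1
55: 011010111 → 0, fb=1
56: 110101111 → 1, fb=1
57: 101011111 → 1, fb=0
58: 010111110 → 0, fb=1
59: 101111101 → 1, fb=0
60: 011111010 → 0, fb=1
61: 111110101 → 1, fb=0
62: 111101010 → 1, fb=1
63: 111010101 → 1, fb=0
64: 110101010 → 1, fb=1
65: 101010101 → 1, fb=0
66: 010101010 → 0, fb=0
67: 101010100 → 1, fb=0
68: 010101000 → 0, fb=0
69: 101010000 → 1, fb=0
70: 010100000 → 0, fb=0
71: 101000000 → 1, fb=1
72: 010000001 → 0, fb=0
73: 100000010 → 1, fb=1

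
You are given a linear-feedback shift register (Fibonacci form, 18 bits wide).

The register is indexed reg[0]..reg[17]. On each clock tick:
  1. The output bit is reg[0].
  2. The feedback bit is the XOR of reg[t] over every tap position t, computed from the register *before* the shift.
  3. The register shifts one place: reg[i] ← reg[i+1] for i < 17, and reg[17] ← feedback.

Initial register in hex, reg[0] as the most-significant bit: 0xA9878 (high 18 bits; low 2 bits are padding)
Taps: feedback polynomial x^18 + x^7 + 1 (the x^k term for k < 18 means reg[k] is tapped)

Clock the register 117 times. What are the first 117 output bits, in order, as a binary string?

101010011000011110011010100100101011010011110010001100110111101011100011100000101100100010111001101001010001101011001

k : reg_k → out_k, fb_k
0: 101010011000011110 → 1, fb=0
1: 010100110000111100 → 0, fb=1
2: 101001100001111001 → 1, fb=1
3: 010011000011110011 → 0, fb=0
4: 100110000111100110 → 1, fb=1
5: 001100001111001101 → 0, fb=0
6: 011000011110011010 → 0, fb=1
7: 110000111100110101 → 1, fb=0
8: 100001111001101010 → 1, fb=0
9: 000011110011010100 → 0, fb=1
10: 000111100110101001 → 0, fb=0
11: 001111001101010010 → 0, fb=0
12: 011110011010100100 → 0, fb=1
13: 111100110101001001 → 1, fb=0
14: 111001101010010010 → 1, fb=1
15: 110011010100100101 → 1, fb=0
16: 100110101001001010 → 1, fb=1
17: 001101010010010101 → 0, fb=1
18: 011010100100101011 → 0, fb=0
19: 110101001001010110 → 1, fb=1
20: 101010010010101101 → 1, fb=0
21: 010100100101011010 → 0, fb=0
22: 101001001010110100 → 1, fb=1
23: 010010010101101001 → 0, fb=1
24: 100100101011010011 → 1, fb=1
25: 001001010110100111 → 0, fb=1
26: 010010101101001111 → 0, fb=0
27: 100101011010011110 → 1, fb=0
28: 001010110100111100 → 0, fb=1
29: 010101101001111001 → 0, fb=0
30: 101011010011110010 → 1, fb=0
31: 010110100111100100 → 0, fb=0
32: 101101001111001000 → 1, fb=1
33: 011010011110010001 → 0, fb=1
34: 110100111100100011 → 1, fb=0
35: 101001111001000110 → 1, fb=0
36: 010011110010001100 → 0, fb=1
37: 100111100100011001 → 1, fb=1
38: 001111001000110011 → 0, fb=0
39: 011110010001100110 → 0, fb=1
40: 111100100011001101 → 1, fb=1
41: 111001000110011011 → 1, fb=1
42: 110010001100110111 → 1, fb=1
43: 100100011001101111 → 1, fb=0
44: 001000110011011110 → 0, fb=1
45: 010001100110111101 → 0, fb=0
46: 100011001101111010 → 1, fb=1
47: 000110011011110101 → 0, fb=1
48: 001100110111101011 → 0, fb=1
49: 011001101111010111 → 0, fb=0
50: 110011011110101110 → 1, fb=0
51: 100110111101011100 → 1, fb=0
52: 001101111010111000 → 0, fb=1
53: 011011110101110001 → 0, fb=1
54: 110111101011100011 → 1, fb=1
55: 101111010111000111 → 1, fb=0
56: 011110101110001110 → 0, fb=0
57: 111101011100011100 → 1, fb=0
58: 111010111000111000 → 1, fb=0
59: 110101110001110000 → 1, fb=0
60: 101011100011100000 → 1, fb=1
61: 010111000111000001 → 0, fb=0
62: 101110001110000010 → 1, fb=1
63: 011100011100000101 → 0, fb=1
64: 111000111000001011 → 1, fb=0
65: 110001110000010110 → 1, fb=0
66: 100011100000101100 → 1, fb=1
67: 000111000001011001 → 0, fb=0
68: 001110000010110010 → 0, fb=0
69: 011100000101100100 → 0, fb=0
70: 111000001011001000 → 1, fb=1
71: 110000010110010001 → 1, fb=0
72: 100000101100100010 → 1, fb=1
73: 000001011001000101 → 0, fb=1
74: 000010110010001011 → 0, fb=1
75: 000101100100010111 → 0, fb=0
76: 001011001000101110 → 0, fb=0
77: 010110010001011100 → 0, fb=1
78: 101100100010111001 → 1, fb=1
79: 011001000101110011 → 0, fb=0
80: 110010001011100110 → 1, fb=1
81: 100100010111001101 → 1, fb=0
82: 001000101110011010 → 0, fb=0
83: 010001011100110100 → 0, fb=1
84: 100010111001101001 → 1, fb=0
85: 000101110011010010 → 0, fb=1
86: 001011100110100101 → 0, fb=0
87: 010111001101001010 → 0, fb=0
88: 101110011010010100 → 1, fb=0
89: 011100110100101000 → 0, fb=1
90: 111001101001010001 → 1, fb=1
91: 110011010010100011 → 1, fb=0
92: 100110100101000110 → 1, fb=1
93: 001101001010001101 → 0, fb=0
94: 011010010100011010 → 0, fb=1
95: 110100101000110101 → 1, fb=1
96: 101001010001101011 → 1, fb=0
97: 010010100011010110 → 0, fb=0
98: 100101000110101100 → 1, fb=1
99: 001010001101011001 → 0, fb=0
100: 010100011010110010 → 0, fb=1
101: 101000110101100101 → 1, fb=0
102: 010001101011001010 → 0, fb=0
103: 100011010110010100 → 1, fb=0
104: 000110101100101000 → 0, fb=0
105: 001101011001010000 → 0, fb=1
106: 011010110010100001 → 0, fb=1
107: 110101100101000011 → 1, fb=1
108: 101011001010000111 → 1, fb=1
109: 010110010100001111 → 0, fb=1
110: 101100101000011111 → 1, fb=1
111: 011001010000111111 → 0, fb=1
112: 110010100001111111 → 1, fb=1
113: 100101000011111111 → 1, fb=1
114: 001010000111111111 → 0, fb=0
115: 010100001111111110 → 0, fb=0
116: 101000011111111100 → 1, fb=0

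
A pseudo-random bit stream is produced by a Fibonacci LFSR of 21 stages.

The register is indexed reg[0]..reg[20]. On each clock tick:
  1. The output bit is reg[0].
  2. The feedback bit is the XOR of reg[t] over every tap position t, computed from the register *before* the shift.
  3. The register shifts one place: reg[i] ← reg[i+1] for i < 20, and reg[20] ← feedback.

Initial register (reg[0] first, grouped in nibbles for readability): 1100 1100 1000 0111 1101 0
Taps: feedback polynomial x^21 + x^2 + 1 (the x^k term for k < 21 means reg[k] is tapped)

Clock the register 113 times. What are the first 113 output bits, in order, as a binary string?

k : reg_k → out_k, fb_k
0: 110011001000011111010 → 1, fb=1
1: 100110010000111110101 → 1, fb=1
2: 001100100001111101011 → 0, fb=1
3: 011001000011111010111 → 0, fb=1
4: 110010000111110101111 → 1, fb=1
5: 100100001111101011111 → 1, fb=1
6: 001000011111010111111 → 0, fb=1
7: 010000111110101111111 → 0, fb=0
8: 100001111101011111110 → 1, fb=1
9: 000011111010111111101 → 0, fb=0
10: 000111110101111111010 → 0, fb=0
11: 001111101011111110100 → 0, fb=1
12: 011111010111111101001 → 0, fb=1
13: 111110101111111010011 → 1, fb=0
14: 111101011111110100110 → 1, fb=0
15: 111010111111101001100 → 1, fb=0
16: 110101111111010011000 → 1, fb=1
17: 101011111110100110001 → 1, fb=0
18: 010111111101001100010 → 0, fb=0
19: 101111111010011000100 → 1, fb=0
20: 011111110100110001000 → 0, fb=1
21: 111111101001100010001 → 1, fb=0
22: 111111010011000100010 → 1, fb=0
23: 111110100110001000100 → 1, fb=0
24: 111101001100010001000 → 1, fb=0
25: 111010011000100010000 → 1, fb=0
26: 110100110001000100000 → 1, fb=1
27: 101001100010001000001 → 1, fb=0
28: 010011000100010000010 → 0, fb=0
29: 100110001000100000100 → 1, fb=1
30: 001100010001000001001 → 0, fb=1
31: 011000100010000010011 → 0, fb=1
32: 110001000100000100111 → 1, fb=1
33: 100010001000001001111 → 1, fb=1
34: 000100010000010011111 → 0, fb=0
35: 001000100000100111110 → 0, fb=1
36: 010001000001001111101 → 0, fb=0
37: 100010000010011111010 → 1, fb=1
38: 000100000100111110101 → 0, fb=0
39: 001000001001111101010 → 0, fb=1
40: 010000010011111010101 → 0, fb=0
41: 100000100111110101010 → 1, fb=1
42: 000001001111101010101 → 0, fb=0
43: 000010011111010101010 → 0, fb=0
44: 000100111110101010100 → 0, fb=0
45: 001001111101010101000 → 0, fb=1
46: 010011111010101010001 → 0, fb=0
47: 100111110101010100010 → 1, fb=1
48: 001111101010101000101 → 0, fb=1
49: 011111010101010001011 → 0, fb=1
50: 111110101010100010111 → 1, fb=0
51: 111101010101000101110 → 1, fb=0
52: 111010101010001011100 → 1, fb=0
53: 110101010100010111000 → 1, fb=1
54: 101010101000101110001 → 1, fb=0
55: 010101010001011100010 → 0, fb=0
56: 101010100010111000100 → 1, fb=0
57: 010101000101110001000 → 0, fb=0
58: 101010001011100010000 → 1, fb=0
59: 010100010111000100000 → 0, fb=0
60: 101000101110001000000 → 1, fb=0
61: 010001011100010000000 → 0, fb=0
62: 100010111000100000000 → 1, fb=1
63: 000101110001000000001 → 0, fb=0
64: 001011100010000000010 → 0, fb=1
65: 010111000100000000101 → 0, fb=0
66: 101110001000000001010 → 1, fb=0
67: 011100010000000010100 → 0, fb=1
68: 111000100000000101001 → 1, fb=0
69: 110001000000001010010 → 1, fb=1
70: 100010000000010100101 → 1, fb=1
71: 000100000000101001011 → 0, fb=0
72: 001000000001010010110 → 0, fb=1
73: 010000000010100101101 → 0, fb=0
74: 100000000101001011010 → 1, fb=1
75: 000000001010010110101 → 0, fb=0
76: 000000010100101101010 → 0, fb=0
77: 000000101001011010100 → 0, fb=0
78: 000001010010110101000 → 0, fb=0
79: 000010100101101010000 → 0, fb=0
80: 000101001011010100000 → 0, fb=0
81: 001010010110101000000 → 0, fb=1
82: 010100101101010000001 → 0, fb=0
83: 101001011010100000010 → 1, fb=0
84: 010010110101000000100 → 0, fb=0
85: 100101101010000001000 → 1, fb=1
86: 001011010100000010001 → 0, fb=1
87: 010110101000000100011 → 0, fb=0
88: 101101010000001000110 → 1, fb=0
89: 011010100000010001100 → 0, fb=1
90: 110101000000100011001 → 1, fb=1
91: 101010000001000110011 → 1, fb=0
92: 010100000010001100110 → 0, fb=0
93: 101000000100011001100 → 1, fb=0
94: 010000001000110011000 → 0, fb=0
95: 100000010001100110000 → 1, fb=1
96: 000000100011001100001 → 0, fb=0
97: 000001000110011000010 → 0, fb=0
98: 000010001100110000100 → 0, fb=0
99: 000100011001100001000 → 0, fb=0
100: 001000110011000010000 → 0, fb=1
101: 010001100110000100001 → 0, fb=0
102: 100011001100001000010 → 1, fb=1
103: 000110011000010000101 → 0, fb=0
104: 001100110000100001010 → 0, fb=1
105: 011001100001000010101 → 0, fb=1
106: 110011000010000101011 → 1, fb=1
107: 100110000100001010111 → 1, fb=1
108: 001100001000010101111 → 0, fb=1
109: 011000010000101011111 → 0, fb=1
110: 110000100001010111111 → 1, fb=1
111: 100001000010101111111 → 1, fb=1
112: 000010000101011111111 → 0, fb=0

11001100100001111101011111110100110001000100000100111110101010100010111000100000000101001011010100000010001100110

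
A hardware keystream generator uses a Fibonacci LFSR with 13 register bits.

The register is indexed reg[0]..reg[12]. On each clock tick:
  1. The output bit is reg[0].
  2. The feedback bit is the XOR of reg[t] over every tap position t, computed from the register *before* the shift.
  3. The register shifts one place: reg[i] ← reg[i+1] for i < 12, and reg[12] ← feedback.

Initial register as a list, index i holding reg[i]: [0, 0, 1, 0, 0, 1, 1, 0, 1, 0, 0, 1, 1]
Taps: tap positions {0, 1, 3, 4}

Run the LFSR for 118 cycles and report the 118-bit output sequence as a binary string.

k : reg_k → out_k, fb_k
0: 0010011010011 → 0, fb=0
1: 0100110100110 → 0, fb=0
2: 1001101001100 → 1, fb=1
3: 0011010011001 → 0, fb=1
4: 0110100110011 → 0, fb=0
5: 1101001100110 → 1, fb=1
6: 1010011001101 → 1, fb=1
7: 0100110011011 → 0, fb=0
8: 1001100110110 → 1, fb=1
9: 0011001101101 → 0, fb=1
10: 0110011011011 → 0, fb=1
11: 1100110110111 → 1, fb=1
12: 1001101101111 → 1, fb=1
13: 0011011011111 → 0, fb=1
14: 0110110111111 → 0, fb=0
15: 1101101111110 → 1, fb=0
16: 1011011111100 → 1, fb=0
17: 0110111111000 → 0, fb=0
18: 1101111110000 → 1, fb=0
19: 1011111100000 → 1, fb=1
20: 0111111000001 → 0, fb=1
21: 1111110000011 → 1, fb=0
22: 1111100000110 → 1, fb=0
23: 1111000001100 → 1, fb=1
24: 1110000011001 → 1, fb=0
25: 1100000110010 → 1, fb=0
26: 1000001100100 → 1, fb=1
27: 0000011001001 → 0, fb=0
28: 0000110010010 → 0, fb=1
29: 0001100100101 → 0, fb=0
30: 0011001001010 → 0, fb=1
31: 0110010010101 → 0, fb=1
32: 1100100101011 → 1, fb=1
33: 1001001010111 → 1, fb=0
34: 0010010101110 → 0, fb=0
35: 0100101011100 → 0, fb=0
36: 1001010111000 → 1, fb=0
37: 0010101110000 → 0, fb=1
38: 0101011100001 → 0, fb=0
39: 1010111000010 → 1, fb=0
40: 0101110000100 → 0, fb=1
41: 1011100001001 → 1, fb=1
42: 0111000010011 → 0, fb=0
43: 1110000100110 → 1, fb=0
44: 1100001001100 → 1, fb=0
45: 1000010011000 → 1, fb=1
46: 0000100110001 → 0, fb=1
47: 0001001100011 → 0, fb=1
48: 0010011000111 → 0, fb=0
49: 0100110001110 → 0, fb=0
50: 1001100011100 → 1, fb=1
51: 0011000111001 → 0, fb=1
52: 0110001110011 → 0, fb=1
53: 1100011100111 → 1, fb=0
54: 1000111001110 → 1, fb=0
55: 0001110011100 → 0, fb=0
56: 0011100111000 → 0, fb=0
57: 0111001110000 → 0, fb=0
58: 1110011100000 → 1, fb=0
59: 1100111000000 → 1, fb=1
60: 1001110000001 → 1, fb=1
61: 0011100000011 → 0, fb=0
62: 0111000000110 → 0, fb=0
63: 1110000001100 → 1, fb=0
64: 1100000011000 → 1, fb=0
65: 1000000110000 → 1, fb=1
66: 0000001100001 → 0, fb=0
67: 0000011000010 → 0, fb=0
68: 0000110000100 → 0, fb=1
69: 0001100001001 → 0, fb=0
70: 0011000010010 → 0, fb=1
71: 0110000100101 → 0, fb=1
72: 1100001001011 → 1, fb=0
73: 1000010010110 → 1, fb=1
74: 0000100101101 → 0, fb=1
75: 0001001011011 → 0, fb=1
76: 0010010110111 → 0, fb=0
77: 0100101101110 → 0, fb=0
78: 1001011011100 → 1, fb=0
79: 0010110111000 → 0, fb=1
80: 0101101110001 → 0, fb=1
81: 1011011100011 → 1, fb=0
82: 0110111000110 → 0, fb=0
83: 1101110001100 → 1, fb=0
84: 1011100011000 → 1, fb=1
85: 0111000110001 → 0, fb=0
86: 1110001100010 → 1, fb=0
87: 1100011000100 → 1, fb=0
88: 1000110001000 → 1, fb=0
89: 0001100010000 → 0, fb=0
90: 0011000100000 → 0, fb=1
91: 0110001000001 → 0, fb=1
92: 1100010000011 → 1, fb=0
93: 1000100000110 → 1, fb=0
94: 0001000001100 → 0, fb=1
95: 0010000011001 → 0, fb=0
96: 0100000110010 → 0, fb=1
97: 1000001100101 → 1, fb=1
98: 0000011001011 → 0, fb=0
99: 0000110010110 → 0, fb=1
100: 0001100101101 → 0, fb=0
101: 0011001011010 → 0, fb=1
102: 0110010110101 → 0, fb=1
103: 1100101101011 → 1, fb=1
104: 1001011010111 → 1, fb=0
105: 0010110101110 → 0, fb=1
106: 0101101011101 → 0, fb=1
107: 1011010111011 → 1, fb=0
108: 0110101110110 → 0, fb=0
109: 1101011101100 → 1, fb=1
110: 1010111011001 → 1, fb=0
111: 0101110110010 → 0, fb=1
112: 1011101100101 → 1, fb=1
113: 0111011001011 → 0, fb=0
114: 1110110010110 → 1, fb=1
115: 1101100101101 → 1, fb=0
116: 1011001011010 → 1, fb=0
117: 0110010110100 → 0, fb=1

0010011010011001101101111110000011001001010111000010011000111001110000001100001001011011100011000100000110010110101110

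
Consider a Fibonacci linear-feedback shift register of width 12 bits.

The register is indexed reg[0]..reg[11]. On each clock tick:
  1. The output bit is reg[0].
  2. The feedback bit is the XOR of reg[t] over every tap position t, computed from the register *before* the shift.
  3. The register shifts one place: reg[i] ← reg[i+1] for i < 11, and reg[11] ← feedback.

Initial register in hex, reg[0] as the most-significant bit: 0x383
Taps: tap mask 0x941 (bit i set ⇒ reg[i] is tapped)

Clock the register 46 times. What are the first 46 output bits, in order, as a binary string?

0011100000111111000010100101011100001110110001

step | reg (before) | out | fb
   0 | 001110000011 | 0 | 1
   1 | 011100000111 | 0 | 1
   2 | 111000001111 | 1 | 1
   3 | 110000011111 | 1 | 1
   4 | 100000111111 | 1 | 0
   5 | 000001111110 | 0 | 0
   6 | 000011111100 | 0 | 0
   7 | 000111111000 | 0 | 0
   8 | 001111110000 | 0 | 1
   9 | 011111100001 | 0 | 0
  10 | 111111000010 | 1 | 1
  11 | 111110000101 | 1 | 0
  12 | 111100001010 | 1 | 0
  13 | 111000010100 | 1 | 1
  14 | 110000101001 | 1 | 0
  15 | 100001010010 | 1 | 1
  16 | 000010100101 | 0 | 0
  17 | 000101001010 | 0 | 1
  18 | 001010010101 | 0 | 1
  19 | 010100101011 | 0 | 1
  20 | 101001010111 | 1 | 0
  21 | 010010101110 | 0 | 0
  22 | 100101011100 | 1 | 0
  23 | 001010111000 | 0 | 0
  24 | 010101110000 | 0 | 1
  25 | 101011100001 | 1 | 1
  26 | 010111000011 | 0 | 1
  27 | 101110000111 | 1 | 0
  28 | 011100001110 | 0 | 1
  29 | 111000011101 | 1 | 1
  30 | 110000111011 | 1 | 0
  31 | 100001110110 | 1 | 0
  32 | 000011101100 | 0 | 0
  33 | 000111011000 | 0 | 1
  34 | 001110110001 | 0 | 0
  35 | 011101100010 | 0 | 1
  36 | 111011000101 | 1 | 0
  37 | 110110001010 | 1 | 0
  38 | 101100010100 | 1 | 1
  39 | 011000101001 | 0 | 1
  40 | 110001010011 | 1 | 0
  41 | 100010100110 | 1 | 0
  42 | 000101001100 | 0 | 1
  43 | 001010011001 | 0 | 0
  44 | 010100110010 | 0 | 1
  45 | 101001100101 | 1 | 1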